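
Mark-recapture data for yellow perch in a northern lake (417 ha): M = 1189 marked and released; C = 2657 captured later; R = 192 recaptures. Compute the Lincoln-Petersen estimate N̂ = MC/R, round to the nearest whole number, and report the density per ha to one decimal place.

density ≈ 39.5 yellow perch per ha

N̂ = 1189·2657/192 = 3159173/192 ≈ 16454.0 → 16454
Density = N̂ / area = 16454 / 417 ≈ 39.46 → 39.5 per ha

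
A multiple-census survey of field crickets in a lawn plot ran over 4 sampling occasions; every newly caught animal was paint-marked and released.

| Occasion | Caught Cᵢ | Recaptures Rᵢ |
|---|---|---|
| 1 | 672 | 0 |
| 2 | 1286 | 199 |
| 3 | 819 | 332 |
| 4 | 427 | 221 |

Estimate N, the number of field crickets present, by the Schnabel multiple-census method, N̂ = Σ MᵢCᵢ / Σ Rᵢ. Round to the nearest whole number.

Marked at large before each occasion: Mᵢ = Σⱼ<ᵢ (Cⱼ − Rⱼ) → M1=0, M2=672, M3=1759, M4=2246
Σ MᵢCᵢ = 0·672 + 672·1286 + 1759·819 + 2246·427 = 0 + 864192 + 1440621 + 959042 = 3263855
Σ Rᵢ = 0 + 199 + 332 + 221 = 752
N̂ = 3263855 / 752 ≈ 4340.2 → 4340

N ≈ 4340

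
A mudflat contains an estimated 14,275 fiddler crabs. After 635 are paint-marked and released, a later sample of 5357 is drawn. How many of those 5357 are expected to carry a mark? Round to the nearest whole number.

expected recaptures ≈ 238

Expected recaptures E[R] = M·C / N.
E[R] = 635 × 5357 / 14275 = 3401695 / 14275 ≈ 238.3 → 238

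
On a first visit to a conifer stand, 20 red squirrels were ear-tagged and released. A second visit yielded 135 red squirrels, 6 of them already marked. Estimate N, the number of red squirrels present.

N = 450

Lincoln-Petersen assumes M/N = R/C, so N = M·C / R.
N = (20 × 135) / 6 = 2700 / 6 = 450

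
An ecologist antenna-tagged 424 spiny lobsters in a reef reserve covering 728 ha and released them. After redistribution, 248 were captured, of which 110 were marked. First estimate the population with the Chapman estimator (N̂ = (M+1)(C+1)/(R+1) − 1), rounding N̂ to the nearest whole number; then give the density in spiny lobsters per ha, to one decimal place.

density ≈ 1.3 spiny lobsters per ha

N̂ = 425·249/111 − 1 = 105825/111 − 1 ≈ 952.4 → 952
Density = N̂ / area = 952 / 728 ≈ 1.31 → 1.3 per ha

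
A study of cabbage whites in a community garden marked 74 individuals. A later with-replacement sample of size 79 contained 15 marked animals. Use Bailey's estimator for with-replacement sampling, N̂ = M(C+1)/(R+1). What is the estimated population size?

N = 370

N̂ = 74·(79+1)/(15+1) = 74·80/16 = 5920/16 = 370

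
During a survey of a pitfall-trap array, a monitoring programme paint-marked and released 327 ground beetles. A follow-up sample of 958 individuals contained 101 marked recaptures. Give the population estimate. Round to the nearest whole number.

N ≈ 3102

Lincoln-Petersen assumes M/N = R/C, so N = M·C / R.
N = (327 × 958) / 101 = 313266 / 101 ≈ 3101.6 → 3102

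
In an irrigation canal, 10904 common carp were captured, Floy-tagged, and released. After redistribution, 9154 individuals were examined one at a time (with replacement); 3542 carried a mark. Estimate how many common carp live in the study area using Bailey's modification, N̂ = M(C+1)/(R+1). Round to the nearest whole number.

N ≈ 28,176

N̂ = 10904·(9154+1)/(3542+1) = 10904·9155/3543 = 99826120/3543 ≈ 28175.6 → 28176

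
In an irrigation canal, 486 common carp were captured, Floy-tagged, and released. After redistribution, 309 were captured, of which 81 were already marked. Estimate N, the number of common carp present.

The marked fraction in the recapture sample should equal the marked fraction in the population: 81/309 = 486/N.
N = (486 × 309) / 81 = 150174 / 81 = 1854

N = 1854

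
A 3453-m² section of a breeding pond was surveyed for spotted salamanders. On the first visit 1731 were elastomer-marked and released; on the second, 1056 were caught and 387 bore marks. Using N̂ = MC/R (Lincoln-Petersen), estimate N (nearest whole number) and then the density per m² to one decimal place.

N̂ = 1731·1056/387 = 1827936/387 ≈ 4723.3 → 4723
Density = N̂ / area = 4723 / 3453 ≈ 1.37 → 1.4 per m²

density ≈ 1.4 spotted salamanders per m²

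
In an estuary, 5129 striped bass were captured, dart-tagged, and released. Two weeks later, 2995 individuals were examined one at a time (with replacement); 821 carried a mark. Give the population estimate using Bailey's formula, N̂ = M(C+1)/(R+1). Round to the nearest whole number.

N̂ = 5129·(2995+1)/(821+1) = 5129·2996/822 = 15366484/822 ≈ 18694.0 → 18694

N ≈ 18,694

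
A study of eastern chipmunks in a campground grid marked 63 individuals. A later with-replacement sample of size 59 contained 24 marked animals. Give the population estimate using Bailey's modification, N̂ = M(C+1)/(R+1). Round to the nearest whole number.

N̂ = 63·(59+1)/(24+1) = 63·60/25 = 3780/25 ≈ 151.2 → 151

N ≈ 151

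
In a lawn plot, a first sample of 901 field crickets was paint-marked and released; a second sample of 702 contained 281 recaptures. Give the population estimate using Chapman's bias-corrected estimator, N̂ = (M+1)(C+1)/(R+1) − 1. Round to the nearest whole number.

N ≈ 2248

N̂ = (901+1)(702+1)/(281+1) − 1 = 902·703/282 − 1
= 634106/282 − 1 ≈ 2248.6 − 1 ≈ 2247.6 → 2248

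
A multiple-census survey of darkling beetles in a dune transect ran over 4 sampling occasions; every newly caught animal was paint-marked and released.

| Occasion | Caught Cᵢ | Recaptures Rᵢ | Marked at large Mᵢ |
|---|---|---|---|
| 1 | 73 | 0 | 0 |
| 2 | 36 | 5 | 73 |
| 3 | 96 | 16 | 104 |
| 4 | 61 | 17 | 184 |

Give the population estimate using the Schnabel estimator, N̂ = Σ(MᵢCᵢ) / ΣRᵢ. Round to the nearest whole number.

Σ MᵢCᵢ = 0·73 + 73·36 + 104·96 + 184·61 = 0 + 2628 + 9984 + 11224 = 23836
Σ Rᵢ = 0 + 5 + 16 + 17 = 38
N̂ = 23836 / 38 ≈ 627.3 → 627

N ≈ 627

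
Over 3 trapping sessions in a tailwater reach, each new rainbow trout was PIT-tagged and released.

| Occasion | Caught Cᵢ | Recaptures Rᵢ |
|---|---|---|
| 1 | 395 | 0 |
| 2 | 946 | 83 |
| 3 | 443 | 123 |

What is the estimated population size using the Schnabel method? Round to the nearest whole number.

N ≈ 4519

Marked at large before each occasion: Mᵢ = Σⱼ<ᵢ (Cⱼ − Rⱼ) → M1=0, M2=395, M3=1258
Σ MᵢCᵢ = 0·395 + 395·946 + 1258·443 = 0 + 373670 + 557294 = 930964
Σ Rᵢ = 0 + 83 + 123 = 206
N̂ = 930964 / 206 ≈ 4519.2 → 4519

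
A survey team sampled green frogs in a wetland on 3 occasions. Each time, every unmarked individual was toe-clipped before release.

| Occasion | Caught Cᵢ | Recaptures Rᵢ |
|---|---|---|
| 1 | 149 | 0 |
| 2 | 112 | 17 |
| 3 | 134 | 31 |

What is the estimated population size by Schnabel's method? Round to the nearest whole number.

N ≈ 1029

Marked at large before each occasion: Mᵢ = Σⱼ<ᵢ (Cⱼ − Rⱼ) → M1=0, M2=149, M3=244
Σ MᵢCᵢ = 0·149 + 149·112 + 244·134 = 0 + 16688 + 32696 = 49384
Σ Rᵢ = 0 + 17 + 31 = 48
N̂ = 49384 / 48 ≈ 1028.8 → 1029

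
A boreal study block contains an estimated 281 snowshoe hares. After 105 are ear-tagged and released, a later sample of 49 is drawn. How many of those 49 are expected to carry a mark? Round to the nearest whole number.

expected recaptures ≈ 18

The marked fraction of the population is 105/281, so in a sample of 49 expect C·(M/N) marked.
E[R] = 105 × 49 / 281 = 5145 / 281 ≈ 18.3 → 18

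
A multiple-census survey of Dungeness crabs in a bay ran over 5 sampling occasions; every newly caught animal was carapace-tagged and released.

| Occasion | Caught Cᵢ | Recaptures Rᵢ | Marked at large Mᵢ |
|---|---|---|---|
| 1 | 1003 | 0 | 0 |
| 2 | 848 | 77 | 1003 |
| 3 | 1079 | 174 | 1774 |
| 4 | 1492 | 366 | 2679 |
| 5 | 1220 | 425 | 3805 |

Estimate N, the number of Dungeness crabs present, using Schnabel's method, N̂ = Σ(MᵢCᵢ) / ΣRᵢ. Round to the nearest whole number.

Σ MᵢCᵢ = 0·1003 + 1003·848 + 1774·1079 + 2679·1492 + 3805·1220 = 0 + 850544 + 1914146 + 3997068 + 4642100 = 11403858
Σ Rᵢ = 0 + 77 + 174 + 366 + 425 = 1042
N̂ = 11403858 / 1042 ≈ 10944.2 → 10944

N ≈ 10,944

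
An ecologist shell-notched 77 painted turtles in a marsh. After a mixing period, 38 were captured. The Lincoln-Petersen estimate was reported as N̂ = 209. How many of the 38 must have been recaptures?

R = 14

From N = M·C/R: R = M·C / N = 77·38 / 209 = 2926 / 209 = 14.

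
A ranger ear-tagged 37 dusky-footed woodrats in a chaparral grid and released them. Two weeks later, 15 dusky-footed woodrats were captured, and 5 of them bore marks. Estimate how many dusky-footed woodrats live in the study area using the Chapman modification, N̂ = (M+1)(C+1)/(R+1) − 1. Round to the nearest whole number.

N ≈ 100

N̂ = (37+1)(15+1)/(5+1) − 1 = 38·16/6 − 1
= 608/6 − 1 ≈ 101.3 − 1 ≈ 100.3 → 100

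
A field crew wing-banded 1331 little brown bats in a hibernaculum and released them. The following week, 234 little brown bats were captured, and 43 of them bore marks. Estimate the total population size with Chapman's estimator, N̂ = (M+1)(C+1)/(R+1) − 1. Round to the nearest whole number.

N̂ = (1331+1)(234+1)/(43+1) − 1 = 1332·235/44 − 1
= 313020/44 − 1 ≈ 7114.1 − 1 ≈ 7113.1 → 7113

N ≈ 7113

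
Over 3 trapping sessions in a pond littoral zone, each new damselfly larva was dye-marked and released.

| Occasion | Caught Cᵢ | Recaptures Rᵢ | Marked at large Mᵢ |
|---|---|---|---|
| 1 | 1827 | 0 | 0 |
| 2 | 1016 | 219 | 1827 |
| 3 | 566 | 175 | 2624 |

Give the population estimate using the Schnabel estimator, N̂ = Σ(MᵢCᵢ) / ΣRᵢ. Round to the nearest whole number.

N ≈ 8481

Σ MᵢCᵢ = 0·1827 + 1827·1016 + 2624·566 = 0 + 1856232 + 1485184 = 3341416
Σ Rᵢ = 0 + 219 + 175 = 394
N̂ = 3341416 / 394 ≈ 8480.8 → 8481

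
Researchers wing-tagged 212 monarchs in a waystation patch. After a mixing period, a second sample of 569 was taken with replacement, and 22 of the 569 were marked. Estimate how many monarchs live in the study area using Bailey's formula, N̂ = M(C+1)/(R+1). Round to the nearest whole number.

N̂ = 212·(569+1)/(22+1) = 212·570/23 = 120840/23 ≈ 5253.9 → 5254

N ≈ 5254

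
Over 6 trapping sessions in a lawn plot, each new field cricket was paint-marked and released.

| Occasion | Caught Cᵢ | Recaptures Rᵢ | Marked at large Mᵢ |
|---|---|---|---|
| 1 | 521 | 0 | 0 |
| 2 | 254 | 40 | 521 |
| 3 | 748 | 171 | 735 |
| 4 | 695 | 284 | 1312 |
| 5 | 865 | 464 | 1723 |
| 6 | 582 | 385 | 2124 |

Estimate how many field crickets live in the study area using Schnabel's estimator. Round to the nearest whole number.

N ≈ 3215

Σ MᵢCᵢ = 0·521 + 521·254 + 735·748 + 1312·695 + 1723·865 + 2124·582 = 0 + 132334 + 549780 + 911840 + 1490395 + 1236168 = 4320517
Σ Rᵢ = 0 + 40 + 171 + 284 + 464 + 385 = 1344
N̂ = 4320517 / 1344 ≈ 3214.7 → 3215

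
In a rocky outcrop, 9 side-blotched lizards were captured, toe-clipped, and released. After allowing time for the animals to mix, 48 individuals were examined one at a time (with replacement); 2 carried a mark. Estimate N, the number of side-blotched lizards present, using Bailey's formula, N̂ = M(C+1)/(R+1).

N̂ = 9·(48+1)/(2+1) = 9·49/3 = 441/3 = 147

N = 147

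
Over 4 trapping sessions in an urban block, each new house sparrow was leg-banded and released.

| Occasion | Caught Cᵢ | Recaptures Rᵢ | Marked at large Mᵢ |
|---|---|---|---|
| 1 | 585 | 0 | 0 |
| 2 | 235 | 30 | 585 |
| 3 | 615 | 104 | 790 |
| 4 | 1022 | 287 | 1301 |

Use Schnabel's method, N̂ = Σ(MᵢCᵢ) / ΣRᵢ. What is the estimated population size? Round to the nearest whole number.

Σ MᵢCᵢ = 0·585 + 585·235 + 790·615 + 1301·1022 = 0 + 137475 + 485850 + 1329622 = 1952947
Σ Rᵢ = 0 + 30 + 104 + 287 = 421
N̂ = 1952947 / 421 ≈ 4638.8 → 4639

N ≈ 4639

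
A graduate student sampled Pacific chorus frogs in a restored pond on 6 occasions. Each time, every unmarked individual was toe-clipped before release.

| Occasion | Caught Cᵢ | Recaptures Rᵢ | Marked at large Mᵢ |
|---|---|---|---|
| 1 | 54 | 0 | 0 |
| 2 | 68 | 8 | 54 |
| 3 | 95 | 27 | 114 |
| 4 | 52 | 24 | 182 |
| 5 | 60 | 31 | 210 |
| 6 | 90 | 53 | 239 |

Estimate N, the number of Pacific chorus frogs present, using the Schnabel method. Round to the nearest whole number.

Σ MᵢCᵢ = 0·54 + 54·68 + 114·95 + 182·52 + 210·60 + 239·90 = 0 + 3672 + 10830 + 9464 + 12600 + 21510 = 58076
Σ Rᵢ = 0 + 8 + 27 + 24 + 31 + 53 = 143
N̂ = 58076 / 143 ≈ 406.1 → 406

N ≈ 406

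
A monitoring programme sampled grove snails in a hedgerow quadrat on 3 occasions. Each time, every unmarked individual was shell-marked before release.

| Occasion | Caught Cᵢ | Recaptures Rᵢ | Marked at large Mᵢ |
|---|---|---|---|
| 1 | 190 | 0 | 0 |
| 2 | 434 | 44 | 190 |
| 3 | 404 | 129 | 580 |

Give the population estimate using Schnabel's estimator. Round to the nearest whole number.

Σ MᵢCᵢ = 0·190 + 190·434 + 580·404 = 0 + 82460 + 234320 = 316780
Σ Rᵢ = 0 + 44 + 129 = 173
N̂ = 316780 / 173 ≈ 1831.1 → 1831

N ≈ 1831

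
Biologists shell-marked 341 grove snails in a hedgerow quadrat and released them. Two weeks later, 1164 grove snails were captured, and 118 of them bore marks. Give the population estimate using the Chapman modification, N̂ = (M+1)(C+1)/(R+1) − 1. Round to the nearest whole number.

N ≈ 3347

N̂ = (341+1)(1164+1)/(118+1) − 1 = 342·1165/119 − 1
= 398430/119 − 1 ≈ 3348.2 − 1 ≈ 3347.2 → 3347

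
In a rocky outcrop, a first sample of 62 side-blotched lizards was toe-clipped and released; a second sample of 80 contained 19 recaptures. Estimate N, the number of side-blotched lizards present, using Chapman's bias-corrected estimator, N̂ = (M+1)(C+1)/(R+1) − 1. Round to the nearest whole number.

N̂ = (62+1)(80+1)/(19+1) − 1 = 63·81/20 − 1
= 5103/20 − 1 ≈ 255.2 − 1 ≈ 254.2 → 254

N ≈ 254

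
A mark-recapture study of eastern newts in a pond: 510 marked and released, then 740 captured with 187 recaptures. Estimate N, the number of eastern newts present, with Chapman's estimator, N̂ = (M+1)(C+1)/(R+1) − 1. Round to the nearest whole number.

N ≈ 2013

N̂ = (510+1)(740+1)/(187+1) − 1 = 511·741/188 − 1
= 378651/188 − 1 ≈ 2014.1 − 1 ≈ 2013.1 → 2013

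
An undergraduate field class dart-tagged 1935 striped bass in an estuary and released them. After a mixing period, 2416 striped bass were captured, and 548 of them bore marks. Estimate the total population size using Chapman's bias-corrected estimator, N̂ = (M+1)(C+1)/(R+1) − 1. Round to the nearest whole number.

N ≈ 8522

N̂ = (1935+1)(2416+1)/(548+1) − 1 = 1936·2417/549 − 1
= 4679312/549 − 1 ≈ 8523.3 − 1 ≈ 8522.3 → 8522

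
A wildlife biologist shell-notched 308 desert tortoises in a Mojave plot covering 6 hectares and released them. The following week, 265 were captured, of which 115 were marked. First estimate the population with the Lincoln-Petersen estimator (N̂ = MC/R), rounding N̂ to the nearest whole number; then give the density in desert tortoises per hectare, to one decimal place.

density ≈ 118.3 desert tortoises per hectare

N̂ = 308·265/115 = 81620/115 ≈ 709.7 → 710
Density = N̂ / area = 710 / 6 ≈ 118.33 → 118.3 per hectare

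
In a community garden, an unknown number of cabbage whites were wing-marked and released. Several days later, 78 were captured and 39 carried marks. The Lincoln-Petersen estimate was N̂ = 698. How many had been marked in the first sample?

M = 349

From N = M·C/R: M = N·R / C = 698·39 / 78 = 27222 / 78 = 349.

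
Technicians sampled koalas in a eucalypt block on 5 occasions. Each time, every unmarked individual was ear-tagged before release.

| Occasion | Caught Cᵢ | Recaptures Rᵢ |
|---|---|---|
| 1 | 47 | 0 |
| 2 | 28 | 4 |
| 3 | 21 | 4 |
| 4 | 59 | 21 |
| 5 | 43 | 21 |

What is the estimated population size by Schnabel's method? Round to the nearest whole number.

Marked at large before each occasion: Mᵢ = Σⱼ<ᵢ (Cⱼ − Rⱼ) → M1=0, M2=47, M3=71, M4=88, M5=126
Σ MᵢCᵢ = 0·47 + 47·28 + 71·21 + 88·59 + 126·43 = 0 + 1316 + 1491 + 5192 + 5418 = 13417
Σ Rᵢ = 0 + 4 + 4 + 21 + 21 = 50
N̂ = 13417 / 50 ≈ 268.3 → 268

N ≈ 268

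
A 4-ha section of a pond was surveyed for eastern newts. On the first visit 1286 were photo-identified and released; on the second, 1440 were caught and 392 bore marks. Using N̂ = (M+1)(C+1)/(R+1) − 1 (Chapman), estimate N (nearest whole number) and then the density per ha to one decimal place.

density ≈ 1179.5 eastern newts per ha

N̂ = 1287·1441/393 − 1 = 1854567/393 − 1 = 4718
Density = N̂ / area = 4718 / 4 ≈ 1179.50 → 1179.5 per ha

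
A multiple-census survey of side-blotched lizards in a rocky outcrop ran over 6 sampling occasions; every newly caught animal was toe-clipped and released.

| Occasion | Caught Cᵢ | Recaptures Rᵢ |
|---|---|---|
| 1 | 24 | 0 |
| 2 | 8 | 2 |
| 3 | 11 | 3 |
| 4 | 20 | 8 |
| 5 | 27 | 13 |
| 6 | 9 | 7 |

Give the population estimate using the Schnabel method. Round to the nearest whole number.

Marked at large before each occasion: Mᵢ = Σⱼ<ᵢ (Cⱼ − Rⱼ) → M1=0, M2=24, M3=30, M4=38, M5=50, M6=64
Σ MᵢCᵢ = 0·24 + 24·8 + 30·11 + 38·20 + 50·27 + 64·9 = 0 + 192 + 330 + 760 + 1350 + 576 = 3208
Σ Rᵢ = 0 + 2 + 3 + 8 + 13 + 7 = 33
N̂ = 3208 / 33 ≈ 97.2 → 97

N ≈ 97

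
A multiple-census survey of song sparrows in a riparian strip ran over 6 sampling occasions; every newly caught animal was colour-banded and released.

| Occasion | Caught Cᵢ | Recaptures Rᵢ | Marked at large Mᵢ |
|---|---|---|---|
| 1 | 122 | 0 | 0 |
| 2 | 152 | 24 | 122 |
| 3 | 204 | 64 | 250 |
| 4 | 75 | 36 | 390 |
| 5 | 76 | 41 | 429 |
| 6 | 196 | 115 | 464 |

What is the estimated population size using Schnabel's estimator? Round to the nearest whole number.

Σ MᵢCᵢ = 0·122 + 122·152 + 250·204 + 390·75 + 429·76 + 464·196 = 0 + 18544 + 51000 + 29250 + 32604 + 90944 = 222342
Σ Rᵢ = 0 + 24 + 64 + 36 + 41 + 115 = 280
N̂ = 222342 / 280 ≈ 794.1 → 794

N ≈ 794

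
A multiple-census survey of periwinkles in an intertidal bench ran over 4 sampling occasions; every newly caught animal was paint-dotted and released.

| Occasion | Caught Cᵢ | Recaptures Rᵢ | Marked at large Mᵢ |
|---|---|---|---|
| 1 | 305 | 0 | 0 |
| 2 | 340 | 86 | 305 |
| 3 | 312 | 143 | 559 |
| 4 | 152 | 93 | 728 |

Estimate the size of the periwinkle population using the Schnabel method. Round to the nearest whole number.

Σ MᵢCᵢ = 0·305 + 305·340 + 559·312 + 728·152 = 0 + 103700 + 174408 + 110656 = 388764
Σ Rᵢ = 0 + 86 + 143 + 93 = 322
N̂ = 388764 / 322 ≈ 1207.3 → 1207

N ≈ 1207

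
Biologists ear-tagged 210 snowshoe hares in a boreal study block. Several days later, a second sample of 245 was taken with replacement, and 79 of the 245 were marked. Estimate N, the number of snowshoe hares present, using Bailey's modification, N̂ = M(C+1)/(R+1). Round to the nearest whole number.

N ≈ 646

N̂ = 210·(245+1)/(79+1) = 210·246/80 = 51660/80 ≈ 645.8 → 646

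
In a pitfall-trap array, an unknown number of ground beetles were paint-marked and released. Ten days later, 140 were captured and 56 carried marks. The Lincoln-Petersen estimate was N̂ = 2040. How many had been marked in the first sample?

M = 816

From N = M·C/R: M = N·R / C = 2040·56 / 140 = 114240 / 140 = 816.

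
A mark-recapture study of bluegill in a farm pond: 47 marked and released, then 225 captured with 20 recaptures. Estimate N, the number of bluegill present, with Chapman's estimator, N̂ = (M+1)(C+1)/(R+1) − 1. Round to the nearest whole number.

N̂ = (47+1)(225+1)/(20+1) − 1 = 48·226/21 − 1
= 10848/21 − 1 ≈ 516.6 − 1 ≈ 515.6 → 516

N ≈ 516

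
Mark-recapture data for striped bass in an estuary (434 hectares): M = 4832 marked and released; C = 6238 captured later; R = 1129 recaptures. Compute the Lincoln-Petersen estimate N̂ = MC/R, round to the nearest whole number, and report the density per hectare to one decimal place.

N̂ = 4832·6238/1129 = 30142016/1129 ≈ 26698.0 → 26698
Density = N̂ / area = 26698 / 434 ≈ 61.52 → 61.5 per hectare

density ≈ 61.5 striped bass per hectare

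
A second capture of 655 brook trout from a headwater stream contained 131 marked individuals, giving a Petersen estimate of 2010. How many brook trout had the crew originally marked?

M = 402

From N = M·C/R: M = N·R / C = 2010·131 / 655 = 263310 / 655 = 402.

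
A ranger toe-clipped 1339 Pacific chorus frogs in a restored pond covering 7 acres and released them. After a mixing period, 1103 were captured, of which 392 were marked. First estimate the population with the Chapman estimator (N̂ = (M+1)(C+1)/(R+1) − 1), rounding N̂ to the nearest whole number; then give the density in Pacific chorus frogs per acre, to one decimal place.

N̂ = 1340·1104/393 − 1 = 1479360/393 − 1 ≈ 3763.3 → 3763
Density = N̂ / area = 3763 / 7 ≈ 537.57 → 537.6 per acre

density ≈ 537.6 Pacific chorus frogs per acre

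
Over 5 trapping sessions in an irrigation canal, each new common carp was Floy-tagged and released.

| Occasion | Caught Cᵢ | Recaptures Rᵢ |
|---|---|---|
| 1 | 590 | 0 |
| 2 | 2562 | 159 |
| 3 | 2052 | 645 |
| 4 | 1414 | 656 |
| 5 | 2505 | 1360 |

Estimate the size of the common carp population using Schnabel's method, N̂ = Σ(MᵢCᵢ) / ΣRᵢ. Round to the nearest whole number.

N ≈ 9502

Marked at large before each occasion: Mᵢ = Σⱼ<ᵢ (Cⱼ − Rⱼ) → M1=0, M2=590, M3=2993, M4=4400, M5=5158
Σ MᵢCᵢ = 0·590 + 590·2562 + 2993·2052 + 4400·1414 + 5158·2505 = 0 + 1511580 + 6141636 + 6221600 + 12920790 = 26795606
Σ Rᵢ = 0 + 159 + 645 + 656 + 1360 = 2820
N̂ = 26795606 / 2820 ≈ 9502.0 → 9502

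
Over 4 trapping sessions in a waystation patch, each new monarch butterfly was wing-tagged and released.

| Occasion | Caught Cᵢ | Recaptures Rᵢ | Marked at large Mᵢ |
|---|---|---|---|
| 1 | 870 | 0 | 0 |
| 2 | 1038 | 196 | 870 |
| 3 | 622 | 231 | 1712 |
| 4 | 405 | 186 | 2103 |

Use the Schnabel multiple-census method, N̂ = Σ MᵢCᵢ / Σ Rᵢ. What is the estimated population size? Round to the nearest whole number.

Σ MᵢCᵢ = 0·870 + 870·1038 + 1712·622 + 2103·405 = 0 + 903060 + 1064864 + 851715 = 2819639
Σ Rᵢ = 0 + 196 + 231 + 186 = 613
N̂ = 2819639 / 613 ≈ 4599.7 → 4600

N ≈ 4600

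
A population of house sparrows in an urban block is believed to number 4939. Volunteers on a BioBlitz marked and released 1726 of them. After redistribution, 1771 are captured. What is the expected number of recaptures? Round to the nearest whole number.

expected recaptures ≈ 619

The marked fraction of the population is 1726/4939, so in a sample of 1771 expect C·(M/N) marked.
E[R] = 1726 × 1771 / 4939 = 3056746 / 4939 ≈ 618.9 → 619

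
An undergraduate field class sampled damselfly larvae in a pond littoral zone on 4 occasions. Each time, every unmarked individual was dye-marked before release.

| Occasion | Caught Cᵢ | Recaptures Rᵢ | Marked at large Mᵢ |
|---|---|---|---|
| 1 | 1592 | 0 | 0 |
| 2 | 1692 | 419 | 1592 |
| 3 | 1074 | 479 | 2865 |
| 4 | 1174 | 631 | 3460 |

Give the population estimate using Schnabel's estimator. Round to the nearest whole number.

Σ MᵢCᵢ = 0·1592 + 1592·1692 + 2865·1074 + 3460·1174 = 0 + 2693664 + 3077010 + 4062040 = 9832714
Σ Rᵢ = 0 + 419 + 479 + 631 = 1529
N̂ = 9832714 / 1529 ≈ 6430.8 → 6431

N ≈ 6431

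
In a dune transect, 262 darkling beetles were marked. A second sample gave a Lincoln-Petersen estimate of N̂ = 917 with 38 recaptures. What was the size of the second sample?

C = 133

From N = M·C/R: C = N·R / M = 917·38 / 262 = 34846 / 262 = 133.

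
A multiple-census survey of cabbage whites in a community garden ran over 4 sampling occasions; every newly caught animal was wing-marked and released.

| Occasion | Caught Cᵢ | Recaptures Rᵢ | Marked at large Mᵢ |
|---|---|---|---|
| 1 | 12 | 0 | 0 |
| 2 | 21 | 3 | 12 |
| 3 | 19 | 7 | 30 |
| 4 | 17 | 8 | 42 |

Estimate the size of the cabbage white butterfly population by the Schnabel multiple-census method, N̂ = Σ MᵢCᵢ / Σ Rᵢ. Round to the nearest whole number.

Σ MᵢCᵢ = 0·12 + 12·21 + 30·19 + 42·17 = 0 + 252 + 570 + 714 = 1536
Σ Rᵢ = 0 + 3 + 7 + 8 = 18
N̂ = 1536 / 18 ≈ 85.3 → 85

N ≈ 85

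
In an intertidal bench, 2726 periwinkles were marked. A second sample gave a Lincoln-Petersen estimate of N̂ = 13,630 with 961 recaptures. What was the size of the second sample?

C = 4805

From N = M·C/R: C = N·R / M = 13630·961 / 2726 = 13098430 / 2726 = 4805.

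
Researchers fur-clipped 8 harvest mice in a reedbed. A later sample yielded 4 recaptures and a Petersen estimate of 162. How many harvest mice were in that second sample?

From N = M·C/R: C = N·R / M = 162·4 / 8 = 648 / 8 = 81.

C = 81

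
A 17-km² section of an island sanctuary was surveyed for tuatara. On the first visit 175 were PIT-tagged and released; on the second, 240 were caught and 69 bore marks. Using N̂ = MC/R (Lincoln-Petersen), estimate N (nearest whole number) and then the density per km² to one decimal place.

density ≈ 35.8 tuatara per km²

N̂ = 175·240/69 = 42000/69 ≈ 608.7 → 609
Density = N̂ / area = 609 / 17 ≈ 35.82 → 35.8 per km²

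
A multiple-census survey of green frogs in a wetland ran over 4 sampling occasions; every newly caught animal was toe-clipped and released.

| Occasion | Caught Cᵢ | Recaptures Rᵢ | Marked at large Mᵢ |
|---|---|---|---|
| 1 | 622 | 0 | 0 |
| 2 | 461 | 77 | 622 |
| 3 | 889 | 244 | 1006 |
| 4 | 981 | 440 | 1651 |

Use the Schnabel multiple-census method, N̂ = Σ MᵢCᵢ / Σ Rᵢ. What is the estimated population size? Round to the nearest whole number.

Σ MᵢCᵢ = 0·622 + 622·461 + 1006·889 + 1651·981 = 0 + 286742 + 894334 + 1619631 = 2800707
Σ Rᵢ = 0 + 77 + 244 + 440 = 761
N̂ = 2800707 / 761 ≈ 3680.3 → 3680

N ≈ 3680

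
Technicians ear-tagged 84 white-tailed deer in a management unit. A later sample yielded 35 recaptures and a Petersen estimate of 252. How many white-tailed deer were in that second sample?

From N = M·C/R: C = N·R / M = 252·35 / 84 = 8820 / 84 = 105.

C = 105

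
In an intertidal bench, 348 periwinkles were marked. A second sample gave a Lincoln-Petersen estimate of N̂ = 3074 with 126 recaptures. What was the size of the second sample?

C = 1113

From N = M·C/R: C = N·R / M = 3074·126 / 348 = 387324 / 348 = 1113.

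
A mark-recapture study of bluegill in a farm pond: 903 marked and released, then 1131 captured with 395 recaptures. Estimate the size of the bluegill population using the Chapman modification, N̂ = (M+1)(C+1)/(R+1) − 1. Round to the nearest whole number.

N̂ = (903+1)(1131+1)/(395+1) − 1 = 904·1132/396 − 1
= 1023328/396 − 1 ≈ 2584.2 − 1 ≈ 2583.2 → 2583

N ≈ 2583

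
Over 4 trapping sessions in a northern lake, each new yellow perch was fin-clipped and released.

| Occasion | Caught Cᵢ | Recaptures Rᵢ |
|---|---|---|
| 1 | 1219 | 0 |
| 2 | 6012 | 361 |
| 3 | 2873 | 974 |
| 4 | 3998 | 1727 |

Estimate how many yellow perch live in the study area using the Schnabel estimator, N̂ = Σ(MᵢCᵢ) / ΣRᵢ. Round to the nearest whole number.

N ≈ 20,289

Marked at large before each occasion: Mᵢ = Σⱼ<ᵢ (Cⱼ − Rⱼ) → M1=0, M2=1219, M3=6870, M4=8769
Σ MᵢCᵢ = 0·1219 + 1219·6012 + 6870·2873 + 8769·3998 = 0 + 7328628 + 19737510 + 35058462 = 62124600
Σ Rᵢ = 0 + 361 + 974 + 1727 = 3062
N̂ = 62124600 / 3062 ≈ 20288.9 → 20289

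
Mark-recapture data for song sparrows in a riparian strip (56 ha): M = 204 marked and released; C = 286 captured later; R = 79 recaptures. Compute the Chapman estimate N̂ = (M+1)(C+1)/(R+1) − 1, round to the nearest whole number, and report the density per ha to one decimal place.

density ≈ 13.1 song sparrows per ha

N̂ = 205·287/80 − 1 = 58835/80 − 1 ≈ 734.4 → 734
Density = N̂ / area = 734 / 56 ≈ 13.11 → 13.1 per ha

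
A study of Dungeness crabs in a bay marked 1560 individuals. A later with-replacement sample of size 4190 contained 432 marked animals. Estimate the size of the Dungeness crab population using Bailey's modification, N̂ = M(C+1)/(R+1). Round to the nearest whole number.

N̂ = 1560·(4190+1)/(432+1) = 1560·4191/433 = 6537960/433 ≈ 15099.2 → 15099

N ≈ 15,099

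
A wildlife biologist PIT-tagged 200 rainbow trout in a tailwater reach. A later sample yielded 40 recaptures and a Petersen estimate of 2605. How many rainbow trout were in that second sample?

C = 521

From N = M·C/R: C = N·R / M = 2605·40 / 200 = 104200 / 200 = 521.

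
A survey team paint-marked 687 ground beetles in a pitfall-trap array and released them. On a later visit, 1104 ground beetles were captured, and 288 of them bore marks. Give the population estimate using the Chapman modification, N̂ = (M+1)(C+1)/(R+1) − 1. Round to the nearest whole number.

N ≈ 2630

N̂ = (687+1)(1104+1)/(288+1) − 1 = 688·1105/289 − 1
= 760240/289 − 1 ≈ 2630.6 − 1 ≈ 2629.6 → 2630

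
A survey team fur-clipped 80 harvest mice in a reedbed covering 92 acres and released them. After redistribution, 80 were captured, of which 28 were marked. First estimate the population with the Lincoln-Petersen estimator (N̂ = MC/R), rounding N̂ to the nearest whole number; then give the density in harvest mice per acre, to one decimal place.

density ≈ 2.5 harvest mice per acre

N̂ = 80·80/28 = 6400/28 ≈ 228.6 → 229
Density = N̂ / area = 229 / 92 ≈ 2.49 → 2.5 per acre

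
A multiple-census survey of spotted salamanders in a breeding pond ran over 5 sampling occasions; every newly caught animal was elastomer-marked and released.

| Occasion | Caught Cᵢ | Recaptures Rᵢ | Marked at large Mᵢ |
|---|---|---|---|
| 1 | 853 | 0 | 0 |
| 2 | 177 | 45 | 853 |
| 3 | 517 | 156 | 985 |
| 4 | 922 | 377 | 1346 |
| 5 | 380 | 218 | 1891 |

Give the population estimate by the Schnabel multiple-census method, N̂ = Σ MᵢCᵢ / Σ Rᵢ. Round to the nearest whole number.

N ≈ 3291

Σ MᵢCᵢ = 0·853 + 853·177 + 985·517 + 1346·922 + 1891·380 = 0 + 150981 + 509245 + 1241012 + 718580 = 2619818
Σ Rᵢ = 0 + 45 + 156 + 377 + 218 = 796
N̂ = 2619818 / 796 ≈ 3291.2 → 3291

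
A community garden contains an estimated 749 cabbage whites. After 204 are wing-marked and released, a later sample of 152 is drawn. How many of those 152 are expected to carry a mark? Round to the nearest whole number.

Expected recaptures E[R] = M·C / N.
E[R] = 204 × 152 / 749 = 31008 / 749 ≈ 41.4 → 41

expected recaptures ≈ 41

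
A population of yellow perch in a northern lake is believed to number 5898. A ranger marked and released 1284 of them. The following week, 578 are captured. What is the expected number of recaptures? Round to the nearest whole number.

expected recaptures ≈ 126

Expected recaptures E[R] = M·C / N.
E[R] = 1284 × 578 / 5898 = 742152 / 5898 ≈ 125.8 → 126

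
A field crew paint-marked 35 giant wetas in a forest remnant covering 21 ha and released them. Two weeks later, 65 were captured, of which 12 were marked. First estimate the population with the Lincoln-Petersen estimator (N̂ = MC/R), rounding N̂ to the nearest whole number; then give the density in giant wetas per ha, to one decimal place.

N̂ = 35·65/12 = 2275/12 ≈ 189.6 → 190
Density = N̂ / area = 190 / 21 ≈ 9.048 → 9.0 per ha

density ≈ 9.0 giant wetas per ha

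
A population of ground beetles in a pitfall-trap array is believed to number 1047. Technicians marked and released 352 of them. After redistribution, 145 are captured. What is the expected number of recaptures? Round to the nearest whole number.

Expected recaptures E[R] = M·C / N.
E[R] = 352 × 145 / 1047 = 51040 / 1047 ≈ 48.7 → 49

expected recaptures ≈ 49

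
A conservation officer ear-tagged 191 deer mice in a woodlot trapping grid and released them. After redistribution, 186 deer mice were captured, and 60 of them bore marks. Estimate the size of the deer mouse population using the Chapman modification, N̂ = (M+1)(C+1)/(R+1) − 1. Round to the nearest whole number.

N̂ = (191+1)(186+1)/(60+1) − 1 = 192·187/61 − 1
= 35904/61 − 1 ≈ 588.6 − 1 ≈ 587.6 → 588

N ≈ 588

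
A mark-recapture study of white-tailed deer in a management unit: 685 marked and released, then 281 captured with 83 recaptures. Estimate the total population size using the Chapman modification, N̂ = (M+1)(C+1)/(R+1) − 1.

N̂ = (685+1)(281+1)/(83+1) − 1 = 686·282/84 − 1
= 193452/84 − 1 = 2303 − 1 = 2302

N = 2302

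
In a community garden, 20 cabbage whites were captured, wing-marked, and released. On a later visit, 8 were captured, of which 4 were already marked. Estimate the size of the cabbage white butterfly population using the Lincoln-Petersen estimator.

N = 40

The marked fraction in the recapture sample should equal the marked fraction in the population: 4/8 = 20/N.
N = (20 × 8) / 4 = 160 / 4 = 40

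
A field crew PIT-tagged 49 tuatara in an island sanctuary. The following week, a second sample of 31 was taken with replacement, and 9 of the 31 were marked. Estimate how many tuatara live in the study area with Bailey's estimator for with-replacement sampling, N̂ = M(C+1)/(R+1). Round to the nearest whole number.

N ≈ 157

N̂ = 49·(31+1)/(9+1) = 49·32/10 = 1568/10 ≈ 156.8 → 157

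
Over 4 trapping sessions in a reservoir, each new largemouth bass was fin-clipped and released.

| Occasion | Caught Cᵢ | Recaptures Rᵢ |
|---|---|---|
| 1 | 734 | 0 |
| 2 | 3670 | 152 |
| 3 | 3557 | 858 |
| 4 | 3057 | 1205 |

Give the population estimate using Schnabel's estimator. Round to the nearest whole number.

N ≈ 17,638

Marked at large before each occasion: Mᵢ = Σⱼ<ᵢ (Cⱼ − Rⱼ) → M1=0, M2=734, M3=4252, M4=6951
Σ MᵢCᵢ = 0·734 + 734·3670 + 4252·3557 + 6951·3057 = 0 + 2693780 + 15124364 + 21249207 = 39067351
Σ Rᵢ = 0 + 152 + 858 + 1205 = 2215
N̂ = 39067351 / 2215 ≈ 17637.6 → 17638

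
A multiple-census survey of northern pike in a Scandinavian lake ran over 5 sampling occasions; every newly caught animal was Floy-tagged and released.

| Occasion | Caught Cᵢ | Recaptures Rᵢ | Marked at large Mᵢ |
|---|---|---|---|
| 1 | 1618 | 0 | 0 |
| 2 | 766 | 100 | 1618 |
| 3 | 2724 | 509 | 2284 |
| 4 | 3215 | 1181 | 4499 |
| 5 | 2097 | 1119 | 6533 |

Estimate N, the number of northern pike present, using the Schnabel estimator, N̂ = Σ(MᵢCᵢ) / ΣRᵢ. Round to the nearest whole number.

Σ MᵢCᵢ = 0·1618 + 1618·766 + 2284·2724 + 4499·3215 + 6533·2097 = 0 + 1239388 + 6221616 + 14464285 + 13699701 = 35624990
Σ Rᵢ = 0 + 100 + 509 + 1181 + 1119 = 2909
N̂ = 35624990 / 2909 ≈ 12246.47 → 12246

N ≈ 12,246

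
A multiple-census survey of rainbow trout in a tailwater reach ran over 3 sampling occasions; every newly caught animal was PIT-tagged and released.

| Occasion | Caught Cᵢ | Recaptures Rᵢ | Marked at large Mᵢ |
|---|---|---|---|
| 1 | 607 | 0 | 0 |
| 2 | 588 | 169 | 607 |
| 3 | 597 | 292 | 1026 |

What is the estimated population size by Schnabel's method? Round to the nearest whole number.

N ≈ 2103

Σ MᵢCᵢ = 0·607 + 607·588 + 1026·597 = 0 + 356916 + 612522 = 969438
Σ Rᵢ = 0 + 169 + 292 = 461
N̂ = 969438 / 461 ≈ 2102.9 → 2103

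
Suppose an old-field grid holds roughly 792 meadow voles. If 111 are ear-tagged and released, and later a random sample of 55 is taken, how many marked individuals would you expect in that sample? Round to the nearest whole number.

expected recaptures ≈ 8

The marked fraction of the population is 111/792, so in a sample of 55 expect C·(M/N) marked.
E[R] = 111 × 55 / 792 = 6105 / 792 ≈ 7.7 → 8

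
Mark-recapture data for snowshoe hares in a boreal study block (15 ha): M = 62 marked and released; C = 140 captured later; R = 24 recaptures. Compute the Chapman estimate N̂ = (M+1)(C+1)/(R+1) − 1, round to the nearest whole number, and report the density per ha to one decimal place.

density ≈ 23.6 snowshoe hares per ha

N̂ = 63·141/25 − 1 = 8883/25 − 1 ≈ 354.3 → 354
Density = N̂ / area = 354 / 15 ≈ 23.60 → 23.6 per ha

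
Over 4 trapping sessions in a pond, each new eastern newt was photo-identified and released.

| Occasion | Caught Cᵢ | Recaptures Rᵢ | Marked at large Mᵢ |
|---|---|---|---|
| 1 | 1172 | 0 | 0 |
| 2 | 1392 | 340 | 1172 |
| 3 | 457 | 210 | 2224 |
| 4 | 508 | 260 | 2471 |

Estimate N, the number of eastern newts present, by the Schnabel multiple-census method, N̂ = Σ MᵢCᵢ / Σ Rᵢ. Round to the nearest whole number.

N ≈ 4819

Σ MᵢCᵢ = 0·1172 + 1172·1392 + 2224·457 + 2471·508 = 0 + 1631424 + 1016368 + 1255268 = 3903060
Σ Rᵢ = 0 + 340 + 210 + 260 = 810
N̂ = 3903060 / 810 ≈ 4818.6 → 4819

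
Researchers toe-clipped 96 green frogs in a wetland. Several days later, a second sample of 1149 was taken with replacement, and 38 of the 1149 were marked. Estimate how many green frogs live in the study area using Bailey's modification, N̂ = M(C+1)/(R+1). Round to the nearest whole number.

N̂ = 96·(1149+1)/(38+1) = 96·1150/39 = 110400/39 ≈ 2830.8 → 2831

N ≈ 2831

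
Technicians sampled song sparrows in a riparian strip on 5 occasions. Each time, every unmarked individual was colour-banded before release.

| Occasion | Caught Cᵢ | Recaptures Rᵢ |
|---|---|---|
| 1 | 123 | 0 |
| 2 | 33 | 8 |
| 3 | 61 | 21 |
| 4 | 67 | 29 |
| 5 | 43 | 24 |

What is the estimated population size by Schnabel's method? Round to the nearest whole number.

N ≈ 432

Marked at large before each occasion: Mᵢ = Σⱼ<ᵢ (Cⱼ − Rⱼ) → M1=0, M2=123, M3=148, M4=188, M5=226
Σ MᵢCᵢ = 0·123 + 123·33 + 148·61 + 188·67 + 226·43 = 0 + 4059 + 9028 + 12596 + 9718 = 35401
Σ Rᵢ = 0 + 8 + 21 + 29 + 24 = 82
N̂ = 35401 / 82 ≈ 431.7 → 432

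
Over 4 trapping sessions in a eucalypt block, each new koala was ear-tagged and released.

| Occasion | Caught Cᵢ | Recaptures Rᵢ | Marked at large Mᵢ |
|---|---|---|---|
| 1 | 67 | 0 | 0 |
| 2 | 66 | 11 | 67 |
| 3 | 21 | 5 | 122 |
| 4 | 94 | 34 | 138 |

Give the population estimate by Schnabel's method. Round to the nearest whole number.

Σ MᵢCᵢ = 0·67 + 67·66 + 122·21 + 138·94 = 0 + 4422 + 2562 + 12972 = 19956
Σ Rᵢ = 0 + 11 + 5 + 34 = 50
N̂ = 19956 / 50 ≈ 399.1 → 399

N ≈ 399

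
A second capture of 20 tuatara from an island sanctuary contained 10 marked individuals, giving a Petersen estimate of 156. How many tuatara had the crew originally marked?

From N = M·C/R: M = N·R / C = 156·10 / 20 = 1560 / 20 = 78.

M = 78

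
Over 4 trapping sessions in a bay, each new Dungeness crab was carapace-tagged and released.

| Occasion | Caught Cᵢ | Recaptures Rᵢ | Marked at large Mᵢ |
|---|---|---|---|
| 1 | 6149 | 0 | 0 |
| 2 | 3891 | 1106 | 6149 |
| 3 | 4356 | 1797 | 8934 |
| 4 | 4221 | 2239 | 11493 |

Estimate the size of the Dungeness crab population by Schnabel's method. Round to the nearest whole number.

N ≈ 21,656

Σ MᵢCᵢ = 0·6149 + 6149·3891 + 8934·4356 + 11493·4221 = 0 + 23925759 + 38916504 + 48511953 = 111354216
Σ Rᵢ = 0 + 1106 + 1797 + 2239 = 5142
N̂ = 111354216 / 5142 ≈ 21655.8 → 21656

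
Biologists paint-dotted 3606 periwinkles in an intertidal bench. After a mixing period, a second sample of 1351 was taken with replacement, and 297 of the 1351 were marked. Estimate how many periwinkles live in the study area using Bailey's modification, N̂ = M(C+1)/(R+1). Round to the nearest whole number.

N̂ = 3606·(1351+1)/(297+1) = 3606·1352/298 = 4875312/298 ≈ 16360.1 → 16360

N ≈ 16,360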